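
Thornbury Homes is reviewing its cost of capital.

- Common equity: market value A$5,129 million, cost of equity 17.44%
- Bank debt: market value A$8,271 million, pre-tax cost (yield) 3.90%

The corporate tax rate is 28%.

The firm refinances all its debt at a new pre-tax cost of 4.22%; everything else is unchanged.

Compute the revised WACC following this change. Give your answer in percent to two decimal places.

8.55%

After the change:
Total capital V = 5129 + 8271 = 13400.
Equity: weight = 5129/13400 = 0.3828; cost = 17.44%.
Bank debt: weight = 8271/13400 = 0.6172; after-tax cost = 4.22% × (1 − 28%) = 3.0384%.
WACC = 0.3828 × 17.4400% + 0.6172 × 3.0384% = 8.5508%.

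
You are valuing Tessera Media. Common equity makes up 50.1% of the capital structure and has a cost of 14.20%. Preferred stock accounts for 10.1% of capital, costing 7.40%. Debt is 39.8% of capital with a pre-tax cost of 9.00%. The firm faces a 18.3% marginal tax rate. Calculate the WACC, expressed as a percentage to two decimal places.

10.79%

After-tax cost of debt = 9% × (1 − 18.3%) = 7.3530%.
WACC = 0.501 × 14.2000% + 0.101 × 7.4000% + 0.398 × 7.3530% = 10.7881%.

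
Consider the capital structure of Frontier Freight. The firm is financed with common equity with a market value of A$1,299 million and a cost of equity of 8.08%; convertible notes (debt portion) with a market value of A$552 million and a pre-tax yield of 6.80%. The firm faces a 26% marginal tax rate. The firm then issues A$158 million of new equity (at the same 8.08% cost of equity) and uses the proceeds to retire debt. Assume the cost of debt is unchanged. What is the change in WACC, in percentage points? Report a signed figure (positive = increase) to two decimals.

+0.26 pp

Current WACC:
Total capital V = 1299 + 552 = 1851.
Equity: weight = 1299/1851 = 0.7018; cost = 8.08%.
Convertible notes (debt portion): weight = 552/1851 = 0.2982; after-tax cost = 6.8% × (1 − 26%) = 5.0320%.
WACC = 0.7018 × 8.0800% + 0.2982 × 5.0320% = 7.1710%.
After the change:
Total capital V = 1457 + 394 = 1851.
Equity: weight = 1457/1851 = 0.7871; cost = 8.08%.
Convertible notes (debt portion): weight = 394/1851 = 0.2129; after-tax cost = 6.8% × (1 − 26%) = 5.0320%.
WACC = 0.7871 × 8.0800% + 0.2129 × 5.0320% = 7.4312%.
Change in WACC = 7.4312% − 7.1710% = 0.2602 pp.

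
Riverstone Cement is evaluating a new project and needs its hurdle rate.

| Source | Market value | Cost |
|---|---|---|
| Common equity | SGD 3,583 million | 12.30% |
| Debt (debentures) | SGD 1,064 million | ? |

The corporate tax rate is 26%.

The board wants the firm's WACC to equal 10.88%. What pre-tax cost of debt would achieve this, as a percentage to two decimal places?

8.24%

Total capital V = 3583 + 1064 = 4647.
Equity weight = 3583/4647 = 0.7710.
Debentures weight = 1064/4647 = 0.2290.
Equity contribution = 0.7710 × 12.3% = 9.4837%.
Remaining for debt = 10.88% − 9.4837% = 1.3963%.
Rd × (1 − 26%) × 0.2290 = 1.3963%  ⇒  Rd = 8.2408%.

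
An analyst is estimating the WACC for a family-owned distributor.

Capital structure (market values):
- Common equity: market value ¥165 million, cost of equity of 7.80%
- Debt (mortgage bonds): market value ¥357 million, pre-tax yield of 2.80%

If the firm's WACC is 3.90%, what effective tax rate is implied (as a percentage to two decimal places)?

Total capital V = 165 + 357 = 522.
Equity weight = 165/522 = 0.3161.
Mortgage bonds weight = 357/522 = 0.6839.
Equity contribution = 0.3161 × 7.8% = 2.4655%.
Debt contribution must be 3.9% − 2.4655% = 1.4345%.
0.6839 × 2.8% × (1 − T) = 1.4345%  ⇒  (1 − T) = 0.7491.
T = 25.0900%.

25.09%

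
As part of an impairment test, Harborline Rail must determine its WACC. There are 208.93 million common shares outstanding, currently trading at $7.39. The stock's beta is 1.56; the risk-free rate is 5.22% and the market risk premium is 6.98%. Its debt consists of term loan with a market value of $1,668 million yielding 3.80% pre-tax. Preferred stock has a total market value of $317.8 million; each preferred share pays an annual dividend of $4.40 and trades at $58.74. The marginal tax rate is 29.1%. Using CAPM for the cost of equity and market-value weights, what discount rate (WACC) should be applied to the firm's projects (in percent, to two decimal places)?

Cost of equity via CAPM: Re = 5.22% + 1.56 × 6.98% = 16.1088%.
Cost of preferred: Rp = 4.4 / 58.74 = 7.4906%.
Market value of equity E = 7.39 × 208.93m = 1543.9927m.
Total capital V = 1543.9927 + 317.8 + 1668 = 3529.7927.
Equity: weight = 1543.9927/3529.7927 = 0.4374; cost = 16.1088%.
Preferred: weight = 317.8/3529.7927 = 0.0900; cost = 7.4906%.
Term loan: weight = 1668/3529.7927 = 0.4725; after-tax cost = 3.8% × (1 − 29.1%) = 2.6942%.
WACC = 0.4374 × 16.1088% + 0.0900 × 7.4906% + 0.4725 × 2.6942% = 8.9938%.

8.99%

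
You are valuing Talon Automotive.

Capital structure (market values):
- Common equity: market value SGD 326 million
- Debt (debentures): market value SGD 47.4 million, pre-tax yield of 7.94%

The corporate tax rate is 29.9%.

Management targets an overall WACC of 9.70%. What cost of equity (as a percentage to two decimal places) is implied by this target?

Total capital V = 326 + 47.4 = 373.4.
Equity weight = 326/373.4 = 0.8731.
Debentures weight = 47.4/373.4 = 0.1269.
Debt contribution = 0.1269 × 7.94% × (1 − 29.9%) = 0.7065%.
Required equity contribution = 9.7% − 0.7065% = 8.9935%.
Re = 8.9935% / 0.8731 = 10.3011%.

10.30%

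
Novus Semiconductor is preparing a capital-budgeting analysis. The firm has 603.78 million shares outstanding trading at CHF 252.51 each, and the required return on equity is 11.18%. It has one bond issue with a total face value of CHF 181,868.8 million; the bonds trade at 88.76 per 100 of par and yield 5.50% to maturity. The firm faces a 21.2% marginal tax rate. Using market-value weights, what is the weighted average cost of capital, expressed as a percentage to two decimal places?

Market value of equity E = 252.51 × 603.78m = 152460.4878m. Market value of debt D = 181868.8m × 88.76/100 = 161426.74688m.
Total capital V = 152460.4878 + 161426.74688 = 313887.23468.
Equity: weight = 152460.4878/313887.23468 = 0.4857; cost = 11.18%.
Bonds outstanding: weight = 161426.74688/313887.23468 = 0.5143; after-tax cost = 5.5% × (1 − 21.2%) = 4.3340%.
WACC = 0.4857 × 11.1800% + 0.5143 × 4.3340% = 7.6592%.

7.66%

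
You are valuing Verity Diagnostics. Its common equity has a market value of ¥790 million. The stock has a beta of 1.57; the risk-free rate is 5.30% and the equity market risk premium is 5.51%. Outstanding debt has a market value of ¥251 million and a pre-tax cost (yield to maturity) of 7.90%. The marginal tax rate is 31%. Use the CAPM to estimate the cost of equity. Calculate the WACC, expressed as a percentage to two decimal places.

11.90%

Cost of equity via CAPM: Re = 5.3% + 1.57 × 5.51% = 13.9507%.
Total capital V = 790 + 251 = 1041.
Equity: weight = 790/1041 = 0.7589; cost = 13.9507%.
Debt: weight = 251/1041 = 0.2411; after-tax cost = 7.9% × (1 − 31%) = 5.4510%.
WACC = 0.7589 × 13.9507% + 0.2411 × 5.4510% = 11.9013%.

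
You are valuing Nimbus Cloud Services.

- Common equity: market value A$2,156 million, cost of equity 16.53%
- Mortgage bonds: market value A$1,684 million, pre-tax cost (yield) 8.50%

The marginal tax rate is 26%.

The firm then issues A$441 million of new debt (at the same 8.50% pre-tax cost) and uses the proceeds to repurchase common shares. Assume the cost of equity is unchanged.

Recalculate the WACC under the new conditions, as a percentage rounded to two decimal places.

After the change:
Total capital V = 1715 + 2125 = 3840.
Equity: weight = 1715/3840 = 0.4466; cost = 16.53%.
Mortgage bonds: weight = 2125/3840 = 0.5534; after-tax cost = 8.5% × (1 − 26%) = 6.2900%.
WACC = 0.4466 × 16.5300% + 0.5534 × 6.2900% = 10.8633%.

10.86%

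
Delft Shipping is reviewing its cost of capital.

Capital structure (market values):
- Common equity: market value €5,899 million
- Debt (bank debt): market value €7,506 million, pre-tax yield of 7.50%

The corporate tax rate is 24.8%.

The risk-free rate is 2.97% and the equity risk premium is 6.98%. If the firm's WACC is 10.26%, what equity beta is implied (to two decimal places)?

1.89

Total capital V = 5899 + 7506 = 13405.
Equity weight = 5899/13405 = 0.4401.
Bank debt weight = 7506/13405 = 0.5599.
Debt contribution = 0.5599 × 7.5% × (1 − 24.8%) = 3.1581%.
Required equity contribution = 10.26% − 3.1581% = 7.1019%  ⇒  Re = 16.1386%.
CAPM: 16.1386% = 2.97% + β × 6.98%  ⇒  β = 1.8866.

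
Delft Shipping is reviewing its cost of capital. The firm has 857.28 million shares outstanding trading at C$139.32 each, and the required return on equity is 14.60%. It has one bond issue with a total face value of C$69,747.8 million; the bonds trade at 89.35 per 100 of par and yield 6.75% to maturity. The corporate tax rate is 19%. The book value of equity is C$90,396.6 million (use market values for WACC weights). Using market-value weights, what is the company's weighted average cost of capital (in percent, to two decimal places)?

Market value of equity E = 139.32 × 857.28m = 119436.2496m. Market value of debt D = 69747.8m × 89.35/100 = 62319.6593m.
Total capital V = 119436.2496 + 62319.6593 = 181755.9089.
Equity: weight = 119436.2496/181755.9089 = 0.6571; cost = 14.6%.
Bonds outstanding: weight = 62319.6593/181755.9089 = 0.3429; after-tax cost = 6.75% × (1 − 19%) = 5.4675%.
WACC = 0.6571 × 14.6000% + 0.3429 × 5.4675% = 11.4687%.

11.47%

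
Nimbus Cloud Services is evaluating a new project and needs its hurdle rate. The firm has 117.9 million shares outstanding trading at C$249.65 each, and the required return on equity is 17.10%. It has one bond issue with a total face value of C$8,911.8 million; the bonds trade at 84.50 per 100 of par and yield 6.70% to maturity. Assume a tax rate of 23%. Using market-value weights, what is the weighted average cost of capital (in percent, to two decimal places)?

Market value of equity E = 249.65 × 117.9m = 29433.735m. Market value of debt D = 8911.8m × 84.5/100 = 7530.471m.
Total capital V = 29433.735 + 7530.471 = 36964.206.
Equity: weight = 29433.735/36964.206 = 0.7963; cost = 17.1%.
Bonds outstanding: weight = 7530.471/36964.206 = 0.2037; after-tax cost = 6.7% × (1 − 23%) = 5.1590%.
WACC = 0.7963 × 17.1000% + 0.2037 × 5.1590% = 14.6673%.

14.67%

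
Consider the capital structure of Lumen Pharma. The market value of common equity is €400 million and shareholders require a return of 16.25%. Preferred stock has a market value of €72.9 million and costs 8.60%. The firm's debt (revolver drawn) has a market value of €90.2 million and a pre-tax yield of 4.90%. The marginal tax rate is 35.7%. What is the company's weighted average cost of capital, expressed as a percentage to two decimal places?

Total capital V = 400 + 72.9 + 90.2 = 563.1.
Equity: weight = 400/563.1 = 0.7104; cost = 16.25%.
Preferred: weight = 72.9/563.1 = 0.1295; cost = 8.6%.
Revolver drawn: weight = 90.2/563.1 = 0.1602; after-tax cost = 4.9% × (1 − 35.7%) = 3.1507%.
WACC = 0.7104 × 16.2500% + 0.1295 × 8.6000% + 0.1602 × 3.1507% = 13.1613%.

13.16%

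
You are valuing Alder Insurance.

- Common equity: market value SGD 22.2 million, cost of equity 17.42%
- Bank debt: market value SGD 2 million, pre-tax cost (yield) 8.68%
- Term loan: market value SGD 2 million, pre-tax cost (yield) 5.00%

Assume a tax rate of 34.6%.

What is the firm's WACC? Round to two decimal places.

Total capital V = 22.2 + 2 + 2 = 26.2.
Equity: weight = 22.2/26.2 = 0.8473; cost = 17.42%.
Bank debt: weight = 2/26.2 = 0.0763; after-tax cost = 8.68% × (1 − 34.6%) = 5.6767%.
Term loan: weight = 2/26.2 = 0.0763; after-tax cost = 5% × (1 − 34.6%) = 3.2700%.
WACC = 0.8473 × 17.4200% + 0.0763 × 5.6767% + 0.0763 × 3.2700% = 15.4434%.

15.44%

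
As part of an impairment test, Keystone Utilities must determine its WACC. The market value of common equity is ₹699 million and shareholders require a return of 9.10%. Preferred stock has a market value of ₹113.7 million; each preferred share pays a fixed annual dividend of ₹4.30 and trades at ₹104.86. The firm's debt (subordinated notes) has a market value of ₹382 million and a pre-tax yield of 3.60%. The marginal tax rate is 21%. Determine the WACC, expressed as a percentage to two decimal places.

6.62%

Cost of preferred: Rp = 4.3 / 104.86 = 4.1007%.
Total capital V = 699 + 113.7 + 382 = 1194.7.
Equity: weight = 699/1194.7 = 0.5851; cost = 9.1%.
Preferred: weight = 113.7/1194.7 = 0.0952; cost = 4.1007%.
Subordinated notes: weight = 382/1194.7 = 0.3197; after-tax cost = 3.6% × (1 − 21%) = 2.8440%.
WACC = 0.5851 × 9.1000% + 0.0952 × 4.1007% + 0.3197 × 2.8440% = 6.6239%.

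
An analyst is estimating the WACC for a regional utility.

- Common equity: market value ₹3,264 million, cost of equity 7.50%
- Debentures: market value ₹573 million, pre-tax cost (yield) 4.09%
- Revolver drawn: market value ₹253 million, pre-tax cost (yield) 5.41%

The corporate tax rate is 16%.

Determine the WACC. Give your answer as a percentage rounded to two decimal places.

Total capital V = 3264 + 573 + 253 = 4090.
Equity: weight = 3264/4090 = 0.7980; cost = 7.5%.
Debentures: weight = 573/4090 = 0.1401; after-tax cost = 4.09% × (1 − 16%) = 3.4356%.
Revolver drawn: weight = 253/4090 = 0.0619; after-tax cost = 5.41% × (1 − 16%) = 4.5444%.
WACC = 0.7980 × 7.5000% + 0.1401 × 3.4356% + 0.0619 × 4.5444% = 6.7478%.

6.75%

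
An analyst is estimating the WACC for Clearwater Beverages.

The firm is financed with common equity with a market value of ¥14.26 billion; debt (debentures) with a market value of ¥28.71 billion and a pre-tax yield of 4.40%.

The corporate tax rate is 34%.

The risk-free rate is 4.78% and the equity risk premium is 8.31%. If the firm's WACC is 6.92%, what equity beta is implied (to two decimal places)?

1.23

Total capital V = 14.26 + 28.71 = 42.97.
Equity weight = 14.26/42.97 = 0.3319.
Debentures weight = 28.71/42.97 = 0.6681.
Debt contribution = 0.6681 × 4.4% × (1 − 34%) = 1.9403%.
Required equity contribution = 6.92% − 1.9403% = 4.9797%  ⇒  Re = 15.0055%.
CAPM: 15.0055% = 4.78% + β × 8.31%  ⇒  β = 1.2305.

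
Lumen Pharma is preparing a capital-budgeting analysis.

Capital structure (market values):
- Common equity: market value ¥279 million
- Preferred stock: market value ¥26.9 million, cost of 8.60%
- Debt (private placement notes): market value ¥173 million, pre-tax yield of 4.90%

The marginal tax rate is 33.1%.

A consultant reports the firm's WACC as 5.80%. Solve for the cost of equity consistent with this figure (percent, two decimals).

7.09%

Total capital V = 279 + 26.9 + 173 = 478.9.
Equity weight = 279/478.9 = 0.5826.
Preferred weight = 26.9/478.9 = 0.0562.
Private placement notes weight = 173/478.9 = 0.3612.
Debt contribution = 0.3612 × 4.9% × (1 − 33.1%) = 1.1842%.
Preferred contribution = 0.0562 × 8.6% = 0.4831%.
Required equity contribution = 5.8% − 1.6673% = 4.1327%.
Re = 4.1327% / 0.5826 = 7.0938%.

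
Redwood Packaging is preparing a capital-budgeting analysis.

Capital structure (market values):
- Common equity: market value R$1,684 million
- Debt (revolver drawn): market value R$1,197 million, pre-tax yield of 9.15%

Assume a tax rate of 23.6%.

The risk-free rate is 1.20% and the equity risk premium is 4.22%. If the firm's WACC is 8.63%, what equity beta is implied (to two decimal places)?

2.04

Total capital V = 1684 + 1197 = 2881.
Equity weight = 1684/2881 = 0.5845.
Revolver drawn weight = 1197/2881 = 0.4155.
Debt contribution = 0.4155 × 9.15% × (1 − 23.6%) = 2.9045%.
Required equity contribution = 8.63% − 2.9045% = 5.7255%  ⇒  Re = 9.7953%.
CAPM: 9.7953% = 1.2% + β × 4.22%  ⇒  β = 2.0368.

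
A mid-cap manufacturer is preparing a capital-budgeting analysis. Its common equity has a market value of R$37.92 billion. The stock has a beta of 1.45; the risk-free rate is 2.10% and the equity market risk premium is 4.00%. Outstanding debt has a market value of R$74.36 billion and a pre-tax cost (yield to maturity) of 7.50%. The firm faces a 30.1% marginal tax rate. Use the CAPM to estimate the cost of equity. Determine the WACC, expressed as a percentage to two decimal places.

6.14%

Cost of equity via CAPM: Re = 2.1% + 1.45 × 4.0% = 7.9000%.
Total capital V = 37.92 + 74.36 = 112.28.
Equity: weight = 37.92/112.28 = 0.3377; cost = 7.9%.
Debt: weight = 74.36/112.28 = 0.6623; after-tax cost = 7.5% × (1 − 30.1%) = 5.2425%.
WACC = 0.3377 × 7.9000% + 0.6623 × 5.2425% = 6.1400%.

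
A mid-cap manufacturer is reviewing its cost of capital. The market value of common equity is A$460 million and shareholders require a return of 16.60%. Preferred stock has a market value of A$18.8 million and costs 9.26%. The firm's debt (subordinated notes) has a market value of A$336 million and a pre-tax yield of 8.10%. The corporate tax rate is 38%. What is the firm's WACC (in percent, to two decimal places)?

11.66%

Total capital V = 460 + 18.8 + 336 = 814.8.
Equity: weight = 460/814.8 = 0.5646; cost = 16.6%.
Preferred: weight = 18.8/814.8 = 0.0231; cost = 9.26%.
Subordinated notes: weight = 336/814.8 = 0.4124; after-tax cost = 8.1% × (1 − 38%) = 5.0220%.
WACC = 0.5646 × 16.6000% + 0.0231 × 9.2600% + 0.4124 × 5.0220% = 11.6562%.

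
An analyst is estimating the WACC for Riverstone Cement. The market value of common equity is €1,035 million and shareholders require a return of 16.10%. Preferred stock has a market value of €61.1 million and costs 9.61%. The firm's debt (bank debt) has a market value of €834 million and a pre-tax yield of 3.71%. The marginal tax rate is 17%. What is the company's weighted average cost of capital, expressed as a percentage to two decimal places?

10.27%

Total capital V = 1035 + 61.1 + 834 = 1930.1.
Equity: weight = 1035/1930.1 = 0.5362; cost = 16.1%.
Preferred: weight = 61.1/1930.1 = 0.0317; cost = 9.61%.
Bank debt: weight = 834/1930.1 = 0.4321; after-tax cost = 3.71% × (1 − 17%) = 3.0793%.
WACC = 0.5362 × 16.1000% + 0.0317 × 9.6100% + 0.4321 × 3.0793% = 10.2683%.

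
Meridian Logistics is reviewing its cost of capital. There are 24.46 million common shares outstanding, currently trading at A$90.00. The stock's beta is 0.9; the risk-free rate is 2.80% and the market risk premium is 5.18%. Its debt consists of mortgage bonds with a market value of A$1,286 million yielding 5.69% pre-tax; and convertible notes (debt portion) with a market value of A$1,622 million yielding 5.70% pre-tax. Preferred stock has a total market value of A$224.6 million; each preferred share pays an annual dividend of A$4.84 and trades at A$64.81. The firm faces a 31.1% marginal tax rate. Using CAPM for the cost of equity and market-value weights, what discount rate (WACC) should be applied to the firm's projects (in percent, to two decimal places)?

Cost of equity via CAPM: Re = 2.8% + 0.9 × 5.18% = 7.4620%.
Cost of preferred: Rp = 4.84 / 64.81 = 7.4680%.
Market value of equity E = 90.0 × 24.46m = 2201.4m.
Total capital V = 2201.4 + 224.6 + 1286 + 1622 = 5334.
Equity: weight = 2201.4/5334 = 0.4127; cost = 7.462%.
Preferred: weight = 224.6/5334 = 0.0421; cost = 7.468%.
Mortgage bonds: weight = 1286/5334 = 0.2411; after-tax cost = 5.69% × (1 − 31.1%) = 3.9204%.
Convertible notes (debt portion): weight = 1622/5334 = 0.3041; after-tax cost = 5.7% × (1 − 31.1%) = 3.9273%.
WACC = 0.4127 × 7.4620% + 0.0421 × 7.4680% + 0.2411 × 3.9204% + 0.3041 × 3.9273% = 5.5335%.

5.53%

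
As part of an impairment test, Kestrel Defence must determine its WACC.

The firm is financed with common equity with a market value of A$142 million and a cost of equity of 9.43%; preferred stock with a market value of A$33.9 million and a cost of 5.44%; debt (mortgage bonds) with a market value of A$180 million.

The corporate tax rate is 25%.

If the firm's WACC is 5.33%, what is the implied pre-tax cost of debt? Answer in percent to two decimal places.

Total capital V = 142 + 33.9 + 180 = 355.9.
Equity weight = 142/355.9 = 0.3990.
Preferred weight = 33.9/355.9 = 0.0953.
Mortgage bonds weight = 180/355.9 = 0.5058.
Equity contribution = 0.3990 × 9.43% = 3.7625%.
Preferred contribution = 0.0953 × 5.44% = 0.5182%.
Remaining for debt = 5.33% − 4.2806% = 1.0494%.
Rd × (1 − 25%) × 0.5058 = 1.0494%  ⇒  Rd = 2.7665%.

2.77%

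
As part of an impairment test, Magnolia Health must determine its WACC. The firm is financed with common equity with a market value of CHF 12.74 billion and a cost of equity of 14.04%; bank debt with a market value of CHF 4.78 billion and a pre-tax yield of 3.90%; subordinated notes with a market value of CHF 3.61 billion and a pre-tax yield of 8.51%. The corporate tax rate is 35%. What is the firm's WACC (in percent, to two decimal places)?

Total capital V = 12.74 + 4.78 + 3.61 = 21.13.
Equity: weight = 12.74/21.13 = 0.6029; cost = 14.04%.
Bank debt: weight = 4.78/21.13 = 0.2262; after-tax cost = 3.9% × (1 − 35%) = 2.5350%.
Subordinated notes: weight = 3.61/21.13 = 0.1708; after-tax cost = 8.51% × (1 − 35%) = 5.5315%.
WACC = 0.6029 × 14.0400% + 0.2262 × 2.5350% + 0.1708 × 5.5315% = 9.9837%.

9.98%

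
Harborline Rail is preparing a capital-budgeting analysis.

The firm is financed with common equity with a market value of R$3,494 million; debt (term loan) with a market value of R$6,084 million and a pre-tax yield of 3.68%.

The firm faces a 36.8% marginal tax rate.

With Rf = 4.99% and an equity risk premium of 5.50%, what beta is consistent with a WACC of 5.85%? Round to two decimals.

Total capital V = 3494 + 6084 = 9578.
Equity weight = 3494/9578 = 0.3648.
Term loan weight = 6084/9578 = 0.6352.
Debt contribution = 0.6352 × 3.68% × (1 − 36.8%) = 1.4773%.
Required equity contribution = 5.85% − 1.4773% = 4.3727%  ⇒  Re = 11.9867%.
CAPM: 11.9867% = 4.99% + β × 5.5%  ⇒  β = 1.2721.

1.27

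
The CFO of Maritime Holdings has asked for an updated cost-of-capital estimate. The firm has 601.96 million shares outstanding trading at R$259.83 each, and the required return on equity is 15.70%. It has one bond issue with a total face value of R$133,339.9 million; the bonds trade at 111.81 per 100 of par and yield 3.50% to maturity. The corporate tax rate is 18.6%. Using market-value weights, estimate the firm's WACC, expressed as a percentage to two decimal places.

Market value of equity E = 259.83 × 601.96m = 156407.2668m. Market value of debt D = 133339.9m × 111.81/100 = 149087.34219m.
Total capital V = 156407.2668 + 149087.34219 = 305494.60899.
Equity: weight = 156407.2668/305494.60899 = 0.5120; cost = 15.7%.
Bonds outstanding: weight = 149087.34219/305494.60899 = 0.4880; after-tax cost = 3.5% × (1 − 18.6%) = 2.8490%.
WACC = 0.5120 × 15.7000% + 0.4880 × 2.8490% = 9.4285%.

9.43%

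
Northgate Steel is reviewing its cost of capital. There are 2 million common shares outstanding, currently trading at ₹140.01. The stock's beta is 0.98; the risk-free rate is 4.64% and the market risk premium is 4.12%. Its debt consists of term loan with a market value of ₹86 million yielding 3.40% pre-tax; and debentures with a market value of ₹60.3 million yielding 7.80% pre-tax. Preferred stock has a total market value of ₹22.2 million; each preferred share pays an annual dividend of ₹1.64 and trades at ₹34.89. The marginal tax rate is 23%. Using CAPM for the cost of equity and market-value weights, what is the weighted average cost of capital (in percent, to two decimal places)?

6.96%

Cost of equity via CAPM: Re = 4.64% + 0.98 × 4.12% = 8.6776%.
Cost of preferred: Rp = 1.64 / 34.89 = 4.7005%.
Market value of equity E = 140.01 × 2m = 280.02m.
Total capital V = 280.02 + 22.2 + 86 + 60.3 = 448.52.
Equity: weight = 280.02/448.52 = 0.6243; cost = 8.6776%.
Preferred: weight = 22.2/448.52 = 0.0495; cost = 4.7005%.
Term loan: weight = 86/448.52 = 0.1917; after-tax cost = 3.4% × (1 − 23%) = 2.6180%.
Debentures: weight = 60.3/448.52 = 0.1344; after-tax cost = 7.8% × (1 − 23%) = 6.0060%.
WACC = 0.6243 × 8.6776% + 0.0495 × 4.7005% + 0.1917 × 2.6180% + 0.1344 × 6.0060% = 6.9597%.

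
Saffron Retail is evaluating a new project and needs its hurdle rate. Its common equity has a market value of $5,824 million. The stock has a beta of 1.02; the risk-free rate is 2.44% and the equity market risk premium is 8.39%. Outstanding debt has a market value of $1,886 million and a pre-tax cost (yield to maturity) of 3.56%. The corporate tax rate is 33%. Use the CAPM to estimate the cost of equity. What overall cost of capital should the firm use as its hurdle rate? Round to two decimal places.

Cost of equity via CAPM: Re = 2.44% + 1.02 × 8.39% = 10.9978%.
Total capital V = 5824 + 1886 = 7710.
Equity: weight = 5824/7710 = 0.7554; cost = 10.9978%.
Debt: weight = 1886/7710 = 0.2446; after-tax cost = 3.56% × (1 − 33%) = 2.3852%.
WACC = 0.7554 × 10.9978% + 0.2446 × 2.3852% = 8.8910%.

8.89%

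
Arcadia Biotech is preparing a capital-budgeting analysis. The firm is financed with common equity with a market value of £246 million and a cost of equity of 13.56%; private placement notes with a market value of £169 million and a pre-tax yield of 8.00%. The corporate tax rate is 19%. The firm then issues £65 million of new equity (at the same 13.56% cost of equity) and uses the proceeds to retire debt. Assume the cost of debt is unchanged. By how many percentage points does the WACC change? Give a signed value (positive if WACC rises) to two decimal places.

+1.11 pp

Current WACC:
Total capital V = 246 + 169 = 415.
Equity: weight = 246/415 = 0.5928; cost = 13.56%.
Private placement notes: weight = 169/415 = 0.4072; after-tax cost = 8% × (1 − 19%) = 6.4800%.
WACC = 0.5928 × 13.5600% + 0.4072 × 6.4800% = 10.6768%.
After the change:
Total capital V = 311 + 104 = 415.
Equity: weight = 311/415 = 0.7494; cost = 13.56%.
Private placement notes: weight = 104/415 = 0.2506; after-tax cost = 8% × (1 − 19%) = 6.4800%.
WACC = 0.7494 × 13.5600% + 0.2506 × 6.4800% = 11.7857%.
Change in WACC = 11.7857% − 10.6768% = 1.1089 pp.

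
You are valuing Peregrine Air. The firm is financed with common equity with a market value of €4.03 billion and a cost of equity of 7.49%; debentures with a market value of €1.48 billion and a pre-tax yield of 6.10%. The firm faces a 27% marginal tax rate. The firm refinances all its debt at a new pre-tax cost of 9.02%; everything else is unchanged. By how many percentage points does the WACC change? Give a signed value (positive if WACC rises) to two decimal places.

Current WACC:
Total capital V = 4.03 + 1.48 = 5.51.
Equity: weight = 4.03/5.51 = 0.7314; cost = 7.49%.
Debentures: weight = 1.48/5.51 = 0.2686; after-tax cost = 6.1% × (1 − 27%) = 4.4530%.
WACC = 0.7314 × 7.4900% + 0.2686 × 4.4530% = 6.6743%.
After the change:
Total capital V = 4.03 + 1.48 = 5.51.
Equity: weight = 4.03/5.51 = 0.7314; cost = 7.49%.
Debentures: weight = 1.48/5.51 = 0.2686; after-tax cost = 9.02% × (1 − 27%) = 6.5846%.
WACC = 0.7314 × 7.4900% + 0.2686 × 6.5846% = 7.2468%.
Change in WACC = 7.2468% − 6.6743% = 0.5726 pp.

+0.57 pp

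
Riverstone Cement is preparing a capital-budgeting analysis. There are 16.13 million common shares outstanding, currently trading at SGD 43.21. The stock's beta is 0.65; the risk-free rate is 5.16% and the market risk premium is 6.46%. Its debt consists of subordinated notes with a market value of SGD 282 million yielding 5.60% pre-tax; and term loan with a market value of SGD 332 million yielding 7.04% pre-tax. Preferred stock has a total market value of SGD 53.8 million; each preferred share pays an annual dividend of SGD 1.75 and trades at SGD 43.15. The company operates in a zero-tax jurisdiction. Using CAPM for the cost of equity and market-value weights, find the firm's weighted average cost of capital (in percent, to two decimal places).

Cost of equity via CAPM: Re = 5.16% + 0.65 × 6.46% = 9.3590%.
Cost of preferred: Rp = 1.75 / 43.15 = 4.0556%.
Market value of equity E = 43.21 × 16.13m = 696.9773m.
Total capital V = 696.9773 + 53.8 + 282 + 332 = 1364.7773.
Equity: weight = 696.9773/1364.7773 = 0.5107; cost = 9.359%.
Preferred: weight = 53.8/1364.7773 = 0.0394; cost = 4.0556%.
Subordinated notes: weight = 282/1364.7773 = 0.2066; after-tax cost = 5.6% × (1 − 0%) = 5.6000%.
Term loan: weight = 332/1364.7773 = 0.2433; after-tax cost = 7.04% × (1 − 0%) = 7.0400%.
WACC = 0.5107 × 9.3590% + 0.0394 × 4.0556% + 0.2066 × 5.6000% + 0.2433 × 7.0400% = 7.8091%.

7.81%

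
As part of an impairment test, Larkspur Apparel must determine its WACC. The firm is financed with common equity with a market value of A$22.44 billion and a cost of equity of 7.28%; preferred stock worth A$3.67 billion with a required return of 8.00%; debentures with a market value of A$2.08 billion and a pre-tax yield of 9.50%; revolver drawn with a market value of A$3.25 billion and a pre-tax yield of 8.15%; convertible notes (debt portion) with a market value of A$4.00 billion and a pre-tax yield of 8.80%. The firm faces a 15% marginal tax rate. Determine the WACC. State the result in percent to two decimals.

Total capital V = 22.44 + 3.67 + 2.08 + 3.25 + 4 = 35.44.
Equity: weight = 22.44/35.44 = 0.6332; cost = 7.28%.
Preferred: weight = 3.67/35.44 = 0.1036; cost = 8%.
Debentures: weight = 2.08/35.44 = 0.0587; after-tax cost = 9.5% × (1 − 15%) = 8.0750%.
Revolver drawn: weight = 3.25/35.44 = 0.0917; after-tax cost = 8.15% × (1 − 15%) = 6.9275%.
Convertible notes (debt portion): weight = 4/35.44 = 0.1129; after-tax cost = 8.8% × (1 − 15%) = 7.4800%.
WACC = 0.6332 × 7.2800% + 0.1036 × 8.0000% + 0.0587 × 8.0750% + 0.0917 × 6.9275% + 0.1129 × 7.4800% = 7.3915%.

7.39%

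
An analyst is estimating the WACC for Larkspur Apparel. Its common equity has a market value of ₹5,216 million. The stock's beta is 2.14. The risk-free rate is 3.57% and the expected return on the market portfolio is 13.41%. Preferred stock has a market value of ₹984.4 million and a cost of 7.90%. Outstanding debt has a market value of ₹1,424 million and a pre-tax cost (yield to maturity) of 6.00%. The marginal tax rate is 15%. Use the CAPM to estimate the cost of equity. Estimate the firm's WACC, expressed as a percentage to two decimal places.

18.82%

Market risk premium = 13.41% − 3.57% = 9.84%.
Cost of equity via CAPM: Re = 3.57% + 2.14 × 9.84% = 24.6276%.
Total capital V = 5216 + 984.4 + 1424 = 7624.4.
Equity: weight = 5216/7624.4 = 0.6841; cost = 24.6276%.
Preferred: weight = 984.4/7624.4 = 0.1291; cost = 7.9%.
Debt: weight = 1424/7624.4 = 0.1868; after-tax cost = 6% × (1 − 15%) = 5.1000%.
WACC = 0.6841 × 24.6276% + 0.1291 × 7.9000% + 0.1868 × 5.1000% = 18.8207%.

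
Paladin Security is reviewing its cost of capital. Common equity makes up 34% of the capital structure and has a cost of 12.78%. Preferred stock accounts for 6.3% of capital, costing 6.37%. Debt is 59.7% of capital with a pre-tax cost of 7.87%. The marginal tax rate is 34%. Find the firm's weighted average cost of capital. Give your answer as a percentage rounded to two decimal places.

After-tax cost of debt = 7.87% × (1 − 34%) = 5.1942%.
WACC = 0.340 × 12.7800% + 0.063 × 6.3700% + 0.597 × 5.1942% = 7.8474%.

7.85%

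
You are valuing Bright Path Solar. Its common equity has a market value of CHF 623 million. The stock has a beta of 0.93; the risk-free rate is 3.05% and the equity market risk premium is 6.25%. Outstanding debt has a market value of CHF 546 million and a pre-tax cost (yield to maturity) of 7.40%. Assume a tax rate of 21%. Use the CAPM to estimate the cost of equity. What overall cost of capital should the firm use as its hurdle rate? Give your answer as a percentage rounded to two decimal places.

7.45%

Cost of equity via CAPM: Re = 3.05% + 0.93 × 6.25% = 8.8625%.
Total capital V = 623 + 546 = 1169.
Equity: weight = 623/1169 = 0.5329; cost = 8.8625%.
Debt: weight = 546/1169 = 0.4671; after-tax cost = 7.4% × (1 − 21%) = 5.8460%.
WACC = 0.5329 × 8.8625% + 0.4671 × 5.8460% = 7.4536%.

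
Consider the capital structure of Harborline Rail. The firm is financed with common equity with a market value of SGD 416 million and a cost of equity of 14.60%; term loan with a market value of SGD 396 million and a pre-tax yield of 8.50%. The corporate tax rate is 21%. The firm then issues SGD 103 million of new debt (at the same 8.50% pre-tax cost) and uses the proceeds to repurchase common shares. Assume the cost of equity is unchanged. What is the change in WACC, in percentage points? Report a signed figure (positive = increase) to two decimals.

Current WACC:
Total capital V = 416 + 396 = 812.
Equity: weight = 416/812 = 0.5123; cost = 14.6%.
Term loan: weight = 396/812 = 0.4877; after-tax cost = 8.5% × (1 − 21%) = 6.7150%.
WACC = 0.5123 × 14.6000% + 0.4877 × 6.7150% = 10.7546%.
After the change:
Total capital V = 313 + 499 = 812.
Equity: weight = 313/812 = 0.3855; cost = 14.6%.
Term loan: weight = 499/812 = 0.6145; after-tax cost = 8.5% × (1 − 21%) = 6.7150%.
WACC = 0.3855 × 14.6000% + 0.6145 × 6.7150% = 9.7544%.
Change in WACC = 9.7544% − 10.7546% = -1.0002 pp.

-1.00 pp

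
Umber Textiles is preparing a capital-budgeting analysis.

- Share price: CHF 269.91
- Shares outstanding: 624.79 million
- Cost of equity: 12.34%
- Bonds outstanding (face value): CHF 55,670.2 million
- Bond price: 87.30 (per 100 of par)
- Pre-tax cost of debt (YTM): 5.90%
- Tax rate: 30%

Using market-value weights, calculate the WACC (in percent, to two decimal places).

10.50%

Market value of equity E = 269.91 × 624.79m = 168637.0689m. Market value of debt D = 55670.2m × 87.3/100 = 48600.0846m.
Total capital V = 168637.0689 + 48600.0846 = 217237.1535.
Equity: weight = 168637.0689/217237.1535 = 0.7763; cost = 12.34%.
Bonds outstanding: weight = 48600.0846/217237.1535 = 0.2237; after-tax cost = 5.9% × (1 − 30%) = 4.1300%.
WACC = 0.7763 × 12.3400% + 0.2237 × 4.1300% = 10.5033%.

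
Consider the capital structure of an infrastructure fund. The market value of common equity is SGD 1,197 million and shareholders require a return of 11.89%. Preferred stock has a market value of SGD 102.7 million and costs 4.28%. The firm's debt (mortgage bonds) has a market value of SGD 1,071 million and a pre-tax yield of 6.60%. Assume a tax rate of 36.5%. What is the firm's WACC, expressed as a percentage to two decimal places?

8.08%

Total capital V = 1197 + 102.7 + 1071 = 2370.7.
Equity: weight = 1197/2370.7 = 0.5049; cost = 11.89%.
Preferred: weight = 102.7/2370.7 = 0.0433; cost = 4.28%.
Mortgage bonds: weight = 1071/2370.7 = 0.4518; after-tax cost = 6.6% × (1 − 36.5%) = 4.1910%.
WACC = 0.5049 × 11.8900% + 0.0433 × 4.2800% + 0.4518 × 4.1910% = 8.0822%.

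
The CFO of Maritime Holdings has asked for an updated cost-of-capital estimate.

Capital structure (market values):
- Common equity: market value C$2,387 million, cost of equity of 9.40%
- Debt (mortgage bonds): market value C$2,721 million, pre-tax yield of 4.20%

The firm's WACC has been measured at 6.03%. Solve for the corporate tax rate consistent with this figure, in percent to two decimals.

26.82%

Total capital V = 2387 + 2721 = 5108.
Equity weight = 2387/5108 = 0.4673.
Mortgage bonds weight = 2721/5108 = 0.5327.
Equity contribution = 0.4673 × 9.4% = 4.3927%.
Debt contribution must be 6.03% − 4.3927% = 1.6373%.
0.5327 × 4.2% × (1 − T) = 1.6373%  ⇒  (1 − T) = 0.7318.
T = 26.8175%.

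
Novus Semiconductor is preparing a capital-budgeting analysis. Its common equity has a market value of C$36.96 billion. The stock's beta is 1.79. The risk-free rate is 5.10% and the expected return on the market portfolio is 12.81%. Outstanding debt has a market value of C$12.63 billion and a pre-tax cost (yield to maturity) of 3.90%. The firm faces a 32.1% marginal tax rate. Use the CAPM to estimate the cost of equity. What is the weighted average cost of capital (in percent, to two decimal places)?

Market risk premium = 12.81% − 5.1% = 7.71%.
Cost of equity via CAPM: Re = 5.1% + 1.79 × 7.71% = 18.9009%.
Total capital V = 36.96 + 12.63 = 49.59.
Equity: weight = 36.96/49.59 = 0.7453; cost = 18.9009%.
Debt: weight = 12.63/49.59 = 0.2547; after-tax cost = 3.9% × (1 − 32.1%) = 2.6481%.
WACC = 0.7453 × 18.9009% + 0.2547 × 2.6481% = 14.7615%.

14.76%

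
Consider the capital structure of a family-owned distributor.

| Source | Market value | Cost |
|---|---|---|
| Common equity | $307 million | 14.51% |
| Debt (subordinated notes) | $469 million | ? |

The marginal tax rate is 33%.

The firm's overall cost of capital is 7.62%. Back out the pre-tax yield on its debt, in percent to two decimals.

Total capital V = 307 + 469 = 776.
Equity weight = 307/776 = 0.3956.
Subordinated notes weight = 469/776 = 0.6044.
Equity contribution = 0.3956 × 14.51% = 5.7404%.
Remaining for debt = 7.62% − 5.7404% = 1.8796%.
Rd × (1 − 33%) × 0.6044 = 1.8796%  ⇒  Rd = 4.6417%.

4.64%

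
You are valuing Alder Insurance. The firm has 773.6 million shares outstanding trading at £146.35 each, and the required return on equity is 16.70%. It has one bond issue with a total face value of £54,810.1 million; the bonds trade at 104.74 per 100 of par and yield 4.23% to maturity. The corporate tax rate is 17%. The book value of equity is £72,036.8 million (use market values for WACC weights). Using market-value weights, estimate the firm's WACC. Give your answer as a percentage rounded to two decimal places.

Market value of equity E = 146.35 × 773.6m = 113216.36m. Market value of debt D = 54810.1m × 104.74/100 = 57408.09874m.
Total capital V = 113216.36 + 57408.09874 = 170624.45874.
Equity: weight = 113216.36/170624.45874 = 0.6635; cost = 16.7%.
Bonds outstanding: weight = 57408.09874/170624.45874 = 0.3365; after-tax cost = 4.23% × (1 − 17%) = 3.5109%.
WACC = 0.6635 × 16.7000% + 0.3365 × 3.5109% = 12.2624%.

12.26%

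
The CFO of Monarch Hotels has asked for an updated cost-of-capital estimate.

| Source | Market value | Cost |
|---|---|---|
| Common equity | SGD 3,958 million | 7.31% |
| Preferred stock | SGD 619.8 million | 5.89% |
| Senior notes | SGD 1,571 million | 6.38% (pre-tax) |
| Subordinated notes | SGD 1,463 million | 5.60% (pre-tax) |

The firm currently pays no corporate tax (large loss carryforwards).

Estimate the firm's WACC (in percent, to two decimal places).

Total capital V = 3958 + 619.8 + 1571 + 1463 = 7611.8.
Equity: weight = 3958/7611.8 = 0.5200; cost = 7.31%.
Preferred: weight = 619.8/7611.8 = 0.0814; cost = 5.89%.
Senior notes: weight = 1571/7611.8 = 0.2064; after-tax cost = 6.38% × (1 − 0%) = 6.3800%.
Subordinated notes: weight = 1463/7611.8 = 0.1922; after-tax cost = 5.6% × (1 − 0%) = 5.6000%.
WACC = 0.5200 × 7.3100% + 0.0814 × 5.8900% + 0.2064 × 6.3800% + 0.1922 × 5.6000% = 6.6738%.

6.67%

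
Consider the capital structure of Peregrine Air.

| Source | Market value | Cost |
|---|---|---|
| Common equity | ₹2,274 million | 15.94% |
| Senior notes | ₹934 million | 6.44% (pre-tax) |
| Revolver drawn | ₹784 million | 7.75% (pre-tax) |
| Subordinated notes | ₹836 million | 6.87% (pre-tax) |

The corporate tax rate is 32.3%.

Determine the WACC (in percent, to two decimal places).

10.01%

Total capital V = 2274 + 934 + 784 + 836 = 4828.
Equity: weight = 2274/4828 = 0.4710; cost = 15.94%.
Senior notes: weight = 934/4828 = 0.1935; after-tax cost = 6.44% × (1 − 32.3%) = 4.3599%.
Revolver drawn: weight = 784/4828 = 0.1624; after-tax cost = 7.75% × (1 − 32.3%) = 5.2468%.
Subordinated notes: weight = 836/4828 = 0.1732; after-tax cost = 6.87% × (1 − 32.3%) = 4.6510%.
WACC = 0.4710 × 15.9400% + 0.1935 × 4.3599% + 0.1624 × 5.2468% + 0.1732 × 4.6510% = 10.0086%.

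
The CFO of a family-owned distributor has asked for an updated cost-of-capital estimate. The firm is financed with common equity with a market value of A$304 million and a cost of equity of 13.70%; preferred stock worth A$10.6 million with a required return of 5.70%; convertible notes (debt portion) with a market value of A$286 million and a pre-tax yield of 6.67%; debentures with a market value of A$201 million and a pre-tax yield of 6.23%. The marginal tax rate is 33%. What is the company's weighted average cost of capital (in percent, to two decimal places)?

7.91%

Total capital V = 304 + 10.6 + 286 + 201 = 801.6.
Equity: weight = 304/801.6 = 0.3792; cost = 13.7%.
Preferred: weight = 10.6/801.6 = 0.0132; cost = 5.7%.
Convertible notes (debt portion): weight = 286/801.6 = 0.3568; after-tax cost = 6.67% × (1 − 33%) = 4.4689%.
Debentures: weight = 201/801.6 = 0.2507; after-tax cost = 6.23% × (1 − 33%) = 4.1741%.
WACC = 0.3792 × 13.7000% + 0.0132 × 5.7000% + 0.3568 × 4.4689% + 0.2507 × 4.1741% = 7.9121%.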